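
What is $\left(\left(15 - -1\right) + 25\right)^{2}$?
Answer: $1681$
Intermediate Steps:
$\left(\left(15 - -1\right) + 25\right)^{2} = \left(\left(15 + 1\right) + 25\right)^{2} = \left(16 + 25\right)^{2} = 41^{2} = 1681$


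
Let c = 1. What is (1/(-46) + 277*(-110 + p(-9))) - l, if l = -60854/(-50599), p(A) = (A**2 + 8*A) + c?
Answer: -64476095683/2327554 ≈ -27701.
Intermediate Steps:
p(A) = 1 + A**2 + 8*A (p(A) = (A**2 + 8*A) + 1 = 1 + A**2 + 8*A)
l = 60854/50599 (l = -60854*(-1/50599) = 60854/50599 ≈ 1.2027)
(1/(-46) + 277*(-110 + p(-9))) - l = (1/(-46) + 277*(-110 + (1 + (-9)**2 + 8*(-9)))) - 1*60854/50599 = (-1/46 + 277*(-110 + (1 + 81 - 72))) - 60854/50599 = (-1/46 + 277*(-110 + 10)) - 60854/50599 = (-1/46 + 277*(-100)) - 60854/50599 = (-1/46 - 27700) - 60854/50599 = -1274201/46 - 60854/50599 = -64476095683/2327554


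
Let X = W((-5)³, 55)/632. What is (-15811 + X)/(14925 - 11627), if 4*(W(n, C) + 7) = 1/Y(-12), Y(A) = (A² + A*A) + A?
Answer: -11031785135/2301106944 ≈ -4.7941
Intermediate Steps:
Y(A) = A + 2*A² (Y(A) = (A² + A²) + A = 2*A² + A = A + 2*A²)
W(n, C) = -7727/1104 (W(n, C) = -7 + 1/(4*((-12*(1 + 2*(-12))))) = -7 + 1/(4*((-12*(1 - 24)))) = -7 + 1/(4*((-12*(-23)))) = -7 + (¼)/276 = -7 + (¼)*(1/276) = -7 + 1/1104 = -7727/1104)
X = -7727/697728 (X = -7727/1104/632 = -7727/1104*1/632 = -7727/697728 ≈ -0.011075)
(-15811 + X)/(14925 - 11627) = (-15811 - 7727/697728)/(14925 - 11627) = -11031785135/697728/3298 = -11031785135/697728*1/3298 = -11031785135/2301106944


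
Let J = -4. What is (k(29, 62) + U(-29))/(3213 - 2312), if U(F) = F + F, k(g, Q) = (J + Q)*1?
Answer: 0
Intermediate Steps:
k(g, Q) = -4 + Q (k(g, Q) = (-4 + Q)*1 = -4 + Q)
U(F) = 2*F
(k(29, 62) + U(-29))/(3213 - 2312) = ((-4 + 62) + 2*(-29))/(3213 - 2312) = (58 - 58)/901 = 0*(1/901) = 0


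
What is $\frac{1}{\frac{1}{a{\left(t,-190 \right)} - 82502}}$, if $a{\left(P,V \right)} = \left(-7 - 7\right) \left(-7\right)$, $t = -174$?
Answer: $-82404$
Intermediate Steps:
$a{\left(P,V \right)} = 98$ ($a{\left(P,V \right)} = \left(-14\right) \left(-7\right) = 98$)
$\frac{1}{\frac{1}{a{\left(t,-190 \right)} - 82502}} = \frac{1}{\frac{1}{98 - 82502}} = \frac{1}{\frac{1}{-82404}} = \frac{1}{- \frac{1}{82404}} = -82404$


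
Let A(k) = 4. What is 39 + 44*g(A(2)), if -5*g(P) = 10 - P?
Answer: -69/5 ≈ -13.800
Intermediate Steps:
g(P) = -2 + P/5 (g(P) = -(10 - P)/5 = -2 + P/5)
39 + 44*g(A(2)) = 39 + 44*(-2 + (⅕)*4) = 39 + 44*(-2 + ⅘) = 39 + 44*(-6/5) = 39 - 264/5 = -69/5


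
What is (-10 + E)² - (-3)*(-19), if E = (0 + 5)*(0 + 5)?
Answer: 168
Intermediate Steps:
E = 25 (E = 5*5 = 25)
(-10 + E)² - (-3)*(-19) = (-10 + 25)² - (-3)*(-19) = 15² - 1*57 = 225 - 57 = 168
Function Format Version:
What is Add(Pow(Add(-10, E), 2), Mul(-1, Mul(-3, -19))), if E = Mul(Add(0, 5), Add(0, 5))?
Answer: 168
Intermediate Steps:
E = 25 (E = Mul(5, 5) = 25)
Add(Pow(Add(-10, E), 2), Mul(-1, Mul(-3, -19))) = Add(Pow(Add(-10, 25), 2), Mul(-1, Mul(-3, -19))) = Add(Pow(15, 2), Mul(-1, 57)) = Add(225, -57) = 168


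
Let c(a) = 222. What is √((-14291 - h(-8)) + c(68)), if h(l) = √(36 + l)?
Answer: √(-14069 - 2*√7) ≈ 118.64*I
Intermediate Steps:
√((-14291 - h(-8)) + c(68)) = √((-14291 - √(36 - 8)) + 222) = √((-14291 - √28) + 222) = √((-14291 - 2*√7) + 222) = √(-14069 - 2*√7)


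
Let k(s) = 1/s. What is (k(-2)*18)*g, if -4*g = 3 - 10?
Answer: -63/4 ≈ -15.750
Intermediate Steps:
g = 7/4 (g = -(3 - 10)/4 = -¼*(-7) = 7/4 ≈ 1.7500)
(k(-2)*18)*g = (18/(-2))*(7/4) = -½*18*(7/4) = -9*7/4 = -63/4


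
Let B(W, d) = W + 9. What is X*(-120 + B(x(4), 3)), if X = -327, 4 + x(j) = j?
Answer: 36297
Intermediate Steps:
x(j) = -4 + j
B(W, d) = 9 + W
X*(-120 + B(x(4), 3)) = -327*(-120 + (9 + (-4 + 4))) = -327*(-120 + (9 + 0)) = -327*(-120 + 9) = -327*(-111) = 36297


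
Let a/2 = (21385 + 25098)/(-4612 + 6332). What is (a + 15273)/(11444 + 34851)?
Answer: 306541/925900 ≈ 0.33107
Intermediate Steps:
a = 1081/20 (a = 2*((21385 + 25098)/(-4612 + 6332)) = 2*(46483/1720) = 2*(46483*(1/1720)) = 2*(1081/40) = 1081/20 ≈ 54.050)
(a + 15273)/(11444 + 34851) = (1081/20 + 15273)/(11444 + 34851) = (306541/20)/46295 = (306541/20)*(1/46295) = 306541/925900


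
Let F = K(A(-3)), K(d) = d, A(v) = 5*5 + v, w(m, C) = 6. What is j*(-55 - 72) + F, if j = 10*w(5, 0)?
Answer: -7598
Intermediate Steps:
j = 60 (j = 10*6 = 60)
A(v) = 25 + v
F = 22 (F = 25 - 3 = 22)
j*(-55 - 72) + F = 60*(-55 - 72) + 22 = 60*(-127) + 22 = -7620 + 22 = -7598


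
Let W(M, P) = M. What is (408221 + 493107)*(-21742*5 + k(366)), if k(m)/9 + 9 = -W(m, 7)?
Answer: -101025348880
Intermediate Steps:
k(m) = -81 - 9*m (k(m) = -81 + 9*(-m) = -81 - 9*m)
(408221 + 493107)*(-21742*5 + k(366)) = (408221 + 493107)*(-21742*5 + (-81 - 9*366)) = 901328*(-108710 + (-81 - 3294)) = 901328*(-108710 - 3375) = 901328*(-112085) = -101025348880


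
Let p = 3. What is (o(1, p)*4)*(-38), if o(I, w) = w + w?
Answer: -912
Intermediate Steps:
o(I, w) = 2*w
(o(1, p)*4)*(-38) = ((2*3)*4)*(-38) = (6*4)*(-38) = 24*(-38) = -912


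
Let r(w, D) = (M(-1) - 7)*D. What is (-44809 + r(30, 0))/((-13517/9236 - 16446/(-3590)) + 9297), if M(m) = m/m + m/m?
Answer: -742871383580/154183114753 ≈ -4.8181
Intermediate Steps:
M(m) = 2 (M(m) = 1 + 1 = 2)
r(w, D) = -5*D (r(w, D) = (2 - 7)*D = -5*D)
(-44809 + r(30, 0))/((-13517/9236 - 16446/(-3590)) + 9297) = (-44809 - 5*0)/((-13517/9236 - 16446/(-3590)) + 9297) = (-44809 + 0)/((-13517*1/9236 - 16446*(-1/3590)) + 9297) = -44809/((-13517/9236 + 8223/1795) + 9297) = -44809/(51684613/16578620 + 9297) = -44809/154183114753/16578620 = -44809*16578620/154183114753 = -742871383580/154183114753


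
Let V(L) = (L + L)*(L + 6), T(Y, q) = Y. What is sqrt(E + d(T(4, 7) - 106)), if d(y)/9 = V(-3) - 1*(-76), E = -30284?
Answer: I*sqrt(29762) ≈ 172.52*I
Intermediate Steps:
V(L) = 2*L*(6 + L) (V(L) = (2*L)*(6 + L) = 2*L*(6 + L))
d(y) = 522 (d(y) = 9*(2*(-3)*(6 - 3) - 1*(-76)) = 9*(2*(-3)*3 + 76) = 9*(-18 + 76) = 9*58 = 522)
sqrt(E + d(T(4, 7) - 106)) = sqrt(-30284 + 522) = sqrt(-29762) = I*sqrt(29762)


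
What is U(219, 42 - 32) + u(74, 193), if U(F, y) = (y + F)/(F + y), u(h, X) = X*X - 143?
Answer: 37107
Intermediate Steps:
u(h, X) = -143 + X**2 (u(h, X) = X**2 - 143 = -143 + X**2)
U(F, y) = 1 (U(F, y) = (F + y)/(F + y) = 1)
U(219, 42 - 32) + u(74, 193) = 1 + (-143 + 193**2) = 1 + (-143 + 37249) = 1 + 37106 = 37107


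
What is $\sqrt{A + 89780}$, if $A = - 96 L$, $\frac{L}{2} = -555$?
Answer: $2 \sqrt{49085} \approx 443.1$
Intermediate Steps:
$L = -1110$ ($L = 2 \left(-555\right) = -1110$)
$A = 106560$ ($A = \left(-96\right) \left(-1110\right) = 106560$)
$\sqrt{A + 89780} = \sqrt{106560 + 89780} = \sqrt{196340} = 2 \sqrt{49085}$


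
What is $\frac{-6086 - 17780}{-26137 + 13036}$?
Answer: $\frac{23866}{13101} \approx 1.8217$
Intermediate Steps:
$\frac{-6086 - 17780}{-26137 + 13036} = - \frac{23866}{-13101} = \left(-23866\right) \left(- \frac{1}{13101}\right) = \frac{23866}{13101}$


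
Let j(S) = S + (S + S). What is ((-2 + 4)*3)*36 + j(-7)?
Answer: 195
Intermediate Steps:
j(S) = 3*S (j(S) = S + 2*S = 3*S)
((-2 + 4)*3)*36 + j(-7) = ((-2 + 4)*3)*36 + 3*(-7) = (2*3)*36 - 21 = 6*36 - 21 = 216 - 21 = 195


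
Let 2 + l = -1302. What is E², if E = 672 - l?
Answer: 3904576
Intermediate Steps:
l = -1304 (l = -2 - 1302 = -1304)
E = 1976 (E = 672 - 1*(-1304) = 672 + 1304 = 1976)
E² = 1976² = 3904576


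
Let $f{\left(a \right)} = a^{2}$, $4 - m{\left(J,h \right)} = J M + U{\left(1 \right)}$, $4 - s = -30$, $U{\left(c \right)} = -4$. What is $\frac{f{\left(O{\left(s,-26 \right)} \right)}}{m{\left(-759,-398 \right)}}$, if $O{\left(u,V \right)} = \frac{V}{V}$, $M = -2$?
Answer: $- \frac{1}{1510} \approx -0.00066225$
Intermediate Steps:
$s = 34$ ($s = 4 - -30 = 4 + 30 = 34$)
$O{\left(u,V \right)} = 1$
$m{\left(J,h \right)} = 8 + 2 J$ ($m{\left(J,h \right)} = 4 - \left(J \left(-2\right) - 4\right) = 4 - \left(- 2 J - 4\right) = 4 - \left(-4 - 2 J\right) = 4 + \left(4 + 2 J\right) = 8 + 2 J$)
$\frac{f{\left(O{\left(s,-26 \right)} \right)}}{m{\left(-759,-398 \right)}} = \frac{1^{2}}{8 + 2 \left(-759\right)} = 1 \frac{1}{8 - 1518} = 1 \frac{1}{-1510} = 1 \left(- \frac{1}{1510}\right) = - \frac{1}{1510}$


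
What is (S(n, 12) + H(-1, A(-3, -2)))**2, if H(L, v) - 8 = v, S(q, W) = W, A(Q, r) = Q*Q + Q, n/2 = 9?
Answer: 676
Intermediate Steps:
n = 18 (n = 2*9 = 18)
A(Q, r) = Q + Q**2 (A(Q, r) = Q**2 + Q = Q + Q**2)
H(L, v) = 8 + v
(S(n, 12) + H(-1, A(-3, -2)))**2 = (12 + (8 - 3*(1 - 3)))**2 = (12 + (8 - 3*(-2)))**2 = (12 + (8 + 6))**2 = (12 + 14)**2 = 26**2 = 676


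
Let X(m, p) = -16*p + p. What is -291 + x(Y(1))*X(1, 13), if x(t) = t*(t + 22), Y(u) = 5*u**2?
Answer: -26616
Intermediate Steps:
X(m, p) = -15*p
x(t) = t*(22 + t)
-291 + x(Y(1))*X(1, 13) = -291 + ((5*1**2)*(22 + 5*1**2))*(-15*13) = -291 + ((5*1)*(22 + 5*1))*(-195) = -291 + (5*(22 + 5))*(-195) = -291 + (5*27)*(-195) = -291 + 135*(-195) = -291 - 26325 = -26616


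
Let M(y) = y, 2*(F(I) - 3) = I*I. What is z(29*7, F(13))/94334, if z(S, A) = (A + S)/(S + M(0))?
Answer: 83/5471372 ≈ 1.5170e-5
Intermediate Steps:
F(I) = 3 + I**2/2 (F(I) = 3 + (I*I)/2 = 3 + I**2/2)
z(S, A) = (A + S)/S (z(S, A) = (A + S)/(S + 0) = (A + S)/S)
z(29*7, F(13))/94334 = (((3 + (1/2)*13**2) + 29*7)/((29*7)))/94334 = (((3 + (1/2)*169) + 203)/203)*(1/94334) = (((3 + 169/2) + 203)/203)*(1/94334) = ((175/2 + 203)/203)*(1/94334) = ((1/203)*(581/2))*(1/94334) = (83/58)*(1/94334) = 83/5471372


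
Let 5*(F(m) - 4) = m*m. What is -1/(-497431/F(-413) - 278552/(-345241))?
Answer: 58894316949/811149972227 ≈ 0.072606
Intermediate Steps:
F(m) = 4 + m²/5 (F(m) = 4 + (m*m)/5 = 4 + m²/5)
-1/(-497431/F(-413) - 278552/(-345241)) = -1/(-497431/(4 + (⅕)*(-413)²) - 278552/(-345241)) = -1/(-497431/(4 + (⅕)*170569) - 278552*(-1/345241)) = -1/(-497431/(4 + 170569/5) + 278552/345241) = -1/(-497431/170589/5 + 278552/345241) = -1/(-497431*5/170589 + 278552/345241) = -1/(-2487155/170589 + 278552/345241) = -1/(-811149972227/58894316949) = -1*(-58894316949/811149972227) = 58894316949/811149972227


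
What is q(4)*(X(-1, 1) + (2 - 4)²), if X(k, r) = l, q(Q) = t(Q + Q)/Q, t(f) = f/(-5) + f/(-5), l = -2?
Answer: -8/5 ≈ -1.6000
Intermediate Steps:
t(f) = -2*f/5 (t(f) = f*(-⅕) + f*(-⅕) = -f/5 - f/5 = -2*f/5)
q(Q) = -⅘ (q(Q) = (-2*(Q + Q)/5)/Q = (-4*Q/5)/Q = -⅘)
X(k, r) = -2
q(4)*(X(-1, 1) + (2 - 4)²) = -4*(-2 + (2 - 4)²)/5 = -4*(-2 + (-2)²)/5 = -4*(-2 + 4)/5 = -⅘*2 = -8/5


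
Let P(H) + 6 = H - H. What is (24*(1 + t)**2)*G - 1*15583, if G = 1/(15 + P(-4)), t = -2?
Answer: -46741/3 ≈ -15580.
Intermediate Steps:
P(H) = -6 (P(H) = -6 + (H - H) = -6 + 0 = -6)
G = 1/9 (G = 1/(15 - 6) = 1/9 ≈ 0.11111)
(24*(1 + t)**2)*G - 1*15583 = (24*(1 - 2)**2)*(1/9) - 1*15583 = (24*(-1)**2)*(1/9) - 15583 = (24*1)*(1/9) - 15583 = 24*(1/9) - 15583 = 8/3 - 15583 = -46741/3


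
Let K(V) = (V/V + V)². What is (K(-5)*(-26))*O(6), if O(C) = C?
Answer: -2496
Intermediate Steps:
K(V) = (1 + V)²
(K(-5)*(-26))*O(6) = ((1 - 5)²*(-26))*6 = ((-4)²*(-26))*6 = (16*(-26))*6 = -416*6 = -2496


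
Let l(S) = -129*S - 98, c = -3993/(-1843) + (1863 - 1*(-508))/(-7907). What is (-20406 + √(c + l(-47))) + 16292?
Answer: -4114 + √1267127991913121663/14572601 ≈ -4036.8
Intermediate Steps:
c = 27202898/14572601 (c = -3993*(-1/1843) + (1863 + 508)*(-1/7907) = 3993/1843 + 2371*(-1/7907) = 3993/1843 - 2371/7907 = 27202898/14572601 ≈ 1.8667)
l(S) = -98 - 129*S
(-20406 + √(c + l(-47))) + 16292 = (-20406 + √(27202898/14572601 + (-98 - 129*(-47)))) + 16292 = (-20406 + √(27202898/14572601 + (-98 + 6063))) + 16292 = (-20406 + √(27202898/14572601 + 5965)) + 16292 = (-20406 + √(86952767863/14572601)) + 16292 = (-20406 + √1267127991913121663/14572601) + 16292 = -4114 + √1267127991913121663/14572601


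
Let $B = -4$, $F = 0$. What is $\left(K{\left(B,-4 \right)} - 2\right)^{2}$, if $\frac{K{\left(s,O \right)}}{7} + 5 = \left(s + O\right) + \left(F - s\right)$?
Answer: $4225$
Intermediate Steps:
$K{\left(s,O \right)} = -35 + 7 O$ ($K{\left(s,O \right)} = -35 + 7 \left(\left(s + O\right) + \left(0 - s\right)\right) = -35 + 7 \left(\left(O + s\right) - s\right) = -35 + 7 O$)
$\left(K{\left(B,-4 \right)} - 2\right)^{2} = \left(\left(-35 + 7 \left(-4\right)\right) - 2\right)^{2} = \left(\left(-35 - 28\right) - 2\right)^{2} = \left(-63 - 2\right)^{2} = \left(-65\right)^{2} = 4225$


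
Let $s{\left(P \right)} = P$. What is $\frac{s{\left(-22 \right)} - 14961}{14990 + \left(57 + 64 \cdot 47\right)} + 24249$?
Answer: $\frac{437800712}{18055} \approx 24248.0$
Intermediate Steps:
$\frac{s{\left(-22 \right)} - 14961}{14990 + \left(57 + 64 \cdot 47\right)} + 24249 = \frac{-22 - 14961}{14990 + \left(57 + 64 \cdot 47\right)} + 24249 = - \frac{14983}{14990 + \left(57 + 3008\right)} + 24249 = - \frac{14983}{14990 + 3065} + 24249 = - \frac{14983}{18055} + 24249 = \frac{437800712}{18055}$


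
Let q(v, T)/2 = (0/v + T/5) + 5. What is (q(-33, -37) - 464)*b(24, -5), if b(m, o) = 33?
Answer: -77352/5 ≈ -15470.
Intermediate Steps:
q(v, T) = 10 + 2*T/5 (q(v, T) = 2*((0/v + T/5) + 5) = 2*((0 + T*(1/5)) + 5) = 2*((0 + T/5) + 5) = 2*(T/5 + 5) = 2*(5 + T/5) = 10 + 2*T/5)
(q(-33, -37) - 464)*b(24, -5) = ((10 + (2/5)*(-37)) - 464)*33 = ((10 - 74/5) - 464)*33 = (-24/5 - 464)*33 = -2344/5*33 = -77352/5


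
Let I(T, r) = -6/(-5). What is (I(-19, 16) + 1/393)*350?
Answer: 165410/393 ≈ 420.89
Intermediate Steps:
I(T, r) = 6/5 (I(T, r) = -6*(-1/5) = 6/5)
(I(-19, 16) + 1/393)*350 = (6/5 + 1/393)*350 = (2363/1965)*350 = 165410/393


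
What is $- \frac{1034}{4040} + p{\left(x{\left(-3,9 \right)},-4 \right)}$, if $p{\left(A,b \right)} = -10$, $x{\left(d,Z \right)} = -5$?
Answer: $- \frac{20717}{2020} \approx -10.256$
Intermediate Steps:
$- \frac{1034}{4040} + p{\left(x{\left(-3,9 \right)},-4 \right)} = - \frac{1034}{4040} - 10 = \left(-1034\right) \frac{1}{4040} - 10 = - \frac{517}{2020} - 10 = - \frac{20717}{2020}$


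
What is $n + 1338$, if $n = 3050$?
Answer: $4388$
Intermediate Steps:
$n + 1338 = 3050 + 1338 = 4388$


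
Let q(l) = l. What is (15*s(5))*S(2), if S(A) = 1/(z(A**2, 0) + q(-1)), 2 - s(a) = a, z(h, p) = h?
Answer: -15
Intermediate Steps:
s(a) = 2 - a
S(A) = 1/(-1 + A**2) (S(A) = 1/(A**2 - 1) = 1/(-1 + A**2))
(15*s(5))*S(2) = (15*(2 - 1*5))/(-1 + 2**2) = (15*(2 - 5))/(-1 + 4) = (15*(-3))/3 = -45*1/3 = -15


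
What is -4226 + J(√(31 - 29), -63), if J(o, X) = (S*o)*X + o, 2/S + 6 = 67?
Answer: -4226 - 65*√2/61 ≈ -4227.5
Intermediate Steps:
S = 2/61 (S = 2/(-6 + 67) = 2/61 ≈ 0.032787)
J(o, X) = o + 2*X*o/61 (J(o, X) = (2*o/61)*X + o = 2*X*o/61 + o = o + 2*X*o/61)
-4226 + J(√(31 - 29), -63) = -4226 + √(31 - 29)*(61 + 2*(-63))/61 = -4226 + √2*(61 - 126)/61 = -4226 + (1/61)*√2*(-65) = -4226 - 65*√2/61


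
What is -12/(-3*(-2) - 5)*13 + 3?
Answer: -153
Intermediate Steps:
-12/(-3*(-2) - 5)*13 + 3 = -12/(6 - 5)*13 + 3 = -12/1*13 + 3 = -12*1*13 + 3 = -12*13 + 3 = -156 + 3 = -153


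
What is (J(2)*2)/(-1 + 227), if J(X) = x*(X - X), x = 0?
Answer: 0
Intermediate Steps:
J(X) = 0 (J(X) = 0*(X - X) = 0*0 = 0)
(J(2)*2)/(-1 + 227) = (0*2)/(-1 + 227) = 0/226 = 0*(1/226) = 0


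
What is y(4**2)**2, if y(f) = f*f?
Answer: 65536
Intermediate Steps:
y(f) = f**2
y(4**2)**2 = ((4**2)**2)**2 = (16**2)**2 = 256**2 = 65536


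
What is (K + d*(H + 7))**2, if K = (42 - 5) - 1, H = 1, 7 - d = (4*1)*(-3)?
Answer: 35344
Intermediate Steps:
d = 19 (d = 7 - 4*1*(-3) = 7 - 4*(-3) = 7 - 1*(-12) = 7 + 12 = 19)
K = 36 (K = 37 - 1 = 36)
(K + d*(H + 7))**2 = (36 + 19*(1 + 7))**2 = (36 + 19*8)**2 = (36 + 152)**2 = 188**2 = 35344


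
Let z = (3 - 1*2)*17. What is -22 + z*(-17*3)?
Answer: -889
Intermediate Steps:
z = 17 (z = (3 - 2)*17 = 1*17 = 17)
-22 + z*(-17*3) = -22 + 17*(-17*3) = -22 + 17*(-51) = -22 - 867 = -889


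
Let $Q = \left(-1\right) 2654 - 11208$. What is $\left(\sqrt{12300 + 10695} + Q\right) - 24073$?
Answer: $-37935 + 3 \sqrt{2555} \approx -37783.0$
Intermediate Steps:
$Q = -13862$ ($Q = -2654 - 11208 = -13862$)
$\left(\sqrt{12300 + 10695} + Q\right) - 24073 = \left(\sqrt{12300 + 10695} - 13862\right) - 24073 = \left(\sqrt{22995} - 13862\right) - 24073 = \left(3 \sqrt{2555} - 13862\right) - 24073 = \left(-13862 + 3 \sqrt{2555}\right) - 24073 = -37935 + 3 \sqrt{2555}$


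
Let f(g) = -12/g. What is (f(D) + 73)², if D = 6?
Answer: 5041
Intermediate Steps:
(f(D) + 73)² = (-12/6 + 73)² = (-12*⅙ + 73)² = (-2 + 73)² = 71² = 5041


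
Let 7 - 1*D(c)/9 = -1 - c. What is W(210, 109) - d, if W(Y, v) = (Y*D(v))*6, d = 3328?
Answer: 1323452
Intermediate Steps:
D(c) = 72 + 9*c (D(c) = 63 - 9*(-1 - c) = 63 + (9 + 9*c) = 72 + 9*c)
W(Y, v) = 6*Y*(72 + 9*v) (W(Y, v) = (Y*(72 + 9*v))*6 = 6*Y*(72 + 9*v))
W(210, 109) - d = 54*210*(8 + 109) - 1*3328 = 54*210*117 - 3328 = 1326780 - 3328 = 1323452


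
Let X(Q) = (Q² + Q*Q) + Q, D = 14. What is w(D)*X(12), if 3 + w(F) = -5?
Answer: -2400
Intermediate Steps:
w(F) = -8 (w(F) = -3 - 5 = -8)
X(Q) = Q + 2*Q² (X(Q) = (Q² + Q²) + Q = 2*Q² + Q = Q + 2*Q²)
w(D)*X(12) = -96*(1 + 2*12) = -96*(1 + 24) = -96*25 = -8*300 = -2400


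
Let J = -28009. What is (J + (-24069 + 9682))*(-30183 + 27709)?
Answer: 104887704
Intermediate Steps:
(J + (-24069 + 9682))*(-30183 + 27709) = (-28009 + (-24069 + 9682))*(-30183 + 27709) = (-28009 - 14387)*(-2474) = -42396*(-2474) = 104887704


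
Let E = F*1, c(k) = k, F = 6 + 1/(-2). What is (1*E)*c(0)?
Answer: 0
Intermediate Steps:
F = 11/2 (F = 6 + 1*(-1/2) = 6 - 1/2 = 11/2 ≈ 5.5000)
E = 11/2 (E = (11/2)*1 = 11/2 ≈ 5.5000)
(1*E)*c(0) = (1*(11/2))*0 = (11/2)*0 = 0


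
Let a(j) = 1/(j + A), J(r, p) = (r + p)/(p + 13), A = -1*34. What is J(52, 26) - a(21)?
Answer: 27/13 ≈ 2.0769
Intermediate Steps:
A = -34
J(r, p) = (p + r)/(13 + p)
a(j) = 1/(-34 + j) (a(j) = 1/(j - 34) = 1/(-34 + j))
J(52, 26) - a(21) = (26 + 52)/(13 + 26) - 1/(-34 + 21) = 78/39 - 1/(-13) = (1/39)*78 - 1*(-1/13) = 2 + 1/13 = 27/13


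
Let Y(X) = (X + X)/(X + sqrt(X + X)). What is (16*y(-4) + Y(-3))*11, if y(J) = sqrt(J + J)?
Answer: 66/5 + 352*I*sqrt(2) + 22*I*sqrt(6)/5 ≈ 13.2 + 508.58*I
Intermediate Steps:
Y(X) = 2*X/(X + sqrt(2)*sqrt(X)) (Y(X) = (2*X)/(X + sqrt(2*X)) = (2*X)/(X + sqrt(2)*sqrt(X)) = 2*X/(X + sqrt(2)*sqrt(X)))
y(J) = sqrt(2)*sqrt(J) (y(J) = sqrt(2*J) = sqrt(2)*sqrt(J))
(16*y(-4) + Y(-3))*11 = (16*(sqrt(2)*sqrt(-4)) + 2*(-3)/(-3 + sqrt(2)*sqrt(-3)))*11 = (16*(sqrt(2)*(2*I)) + 2*(-3)/(-3 + sqrt(2)*(I*sqrt(3))))*11 = (16*(2*I*sqrt(2)) + 2*(-3)/(-3 + I*sqrt(6)))*11 = (32*I*sqrt(2) - 6/(-3 + I*sqrt(6)))*11 = (-6/(-3 + I*sqrt(6)) + 32*I*sqrt(2))*11 = -66/(-3 + I*sqrt(6)) + 352*I*sqrt(2)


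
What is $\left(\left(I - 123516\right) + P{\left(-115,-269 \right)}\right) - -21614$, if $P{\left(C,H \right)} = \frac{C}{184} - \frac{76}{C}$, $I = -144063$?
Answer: $- \frac{226287767}{920} \approx -2.4597 \cdot 10^{5}$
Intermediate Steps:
$P{\left(C,H \right)} = - \frac{76}{C} + \frac{C}{184}$ ($P{\left(C,H \right)} = C \frac{1}{184} - \frac{76}{C} = \frac{C}{184} - \frac{76}{C} = - \frac{76}{C} + \frac{C}{184}$)
$\left(\left(I - 123516\right) + P{\left(-115,-269 \right)}\right) - -21614 = \left(\left(-144063 - 123516\right) + \left(- \frac{76}{-115} + \frac{1}{184} \left(-115\right)\right)\right) - -21614 = \left(-267579 - - \frac{33}{920}\right) + 21614 = \left(-267579 + \left(\frac{76}{115} - \frac{5}{8}\right)\right) + 21614 = \left(-267579 + \frac{33}{920}\right) + 21614 = - \frac{246172647}{920} + 21614 = - \frac{226287767}{920}$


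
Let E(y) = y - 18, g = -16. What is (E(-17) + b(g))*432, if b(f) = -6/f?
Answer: -14958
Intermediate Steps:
E(y) = -18 + y
(E(-17) + b(g))*432 = ((-18 - 17) - 6/(-16))*432 = (-35 - 6*(-1/16))*432 = (-35 + 3/8)*432 = -277/8*432 = -14958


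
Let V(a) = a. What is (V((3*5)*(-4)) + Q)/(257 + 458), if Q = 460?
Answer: 80/143 ≈ 0.55944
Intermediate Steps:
(V((3*5)*(-4)) + Q)/(257 + 458) = ((3*5)*(-4) + 460)/(257 + 458) = (15*(-4) + 460)/715 = (-60 + 460)*(1/715) = 400*(1/715) = 80/143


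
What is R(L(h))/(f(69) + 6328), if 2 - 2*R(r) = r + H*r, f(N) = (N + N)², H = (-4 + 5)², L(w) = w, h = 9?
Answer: -2/6343 ≈ -0.00031531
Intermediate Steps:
H = 1 (H = 1² = 1)
f(N) = 4*N² (f(N) = (2*N)² = 4*N²)
R(r) = 1 - r (R(r) = 1 - (r + 1*r)/2 = 1 - (r + r)/2 = 1 - r)
R(L(h))/(f(69) + 6328) = (1 - 1*9)/(4*69² + 6328) = (1 - 9)/(4*4761 + 6328) = -8/(19044 + 6328) = -8/25372 = -8*1/25372 = -2/6343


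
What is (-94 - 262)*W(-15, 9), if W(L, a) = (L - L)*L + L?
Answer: 5340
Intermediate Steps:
W(L, a) = L (W(L, a) = 0*L + L = 0 + L = L)
(-94 - 262)*W(-15, 9) = (-94 - 262)*(-15) = -356*(-15) = 5340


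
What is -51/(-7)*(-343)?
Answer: -2499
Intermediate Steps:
-51/(-7)*(-343) = -51*(-⅐)*(-343) = (51/7)*(-343) = -2499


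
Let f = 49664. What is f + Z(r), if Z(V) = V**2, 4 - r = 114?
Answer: 61764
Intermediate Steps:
r = -110 (r = 4 - 1*114 = 4 - 114 = -110)
f + Z(r) = 49664 + (-110)**2 = 49664 + 12100 = 61764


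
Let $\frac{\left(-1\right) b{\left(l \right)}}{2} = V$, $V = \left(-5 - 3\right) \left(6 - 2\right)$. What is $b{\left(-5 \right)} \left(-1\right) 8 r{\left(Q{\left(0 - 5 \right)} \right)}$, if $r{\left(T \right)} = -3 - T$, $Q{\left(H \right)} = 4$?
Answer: $3584$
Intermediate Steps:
$V = -32$ ($V = \left(-8\right) 4 = -32$)
$b{\left(l \right)} = 64$ ($b{\left(l \right)} = \left(-2\right) \left(-32\right) = 64$)
$b{\left(-5 \right)} \left(-1\right) 8 r{\left(Q{\left(0 - 5 \right)} \right)} = 64 \left(-1\right) 8 \left(-3 - 4\right) = \left(-64\right) 8 \left(-3 - 4\right) = \left(-512\right) \left(-7\right) = 3584$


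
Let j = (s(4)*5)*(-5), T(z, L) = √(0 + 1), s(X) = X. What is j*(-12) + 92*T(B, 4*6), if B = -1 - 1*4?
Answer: 1292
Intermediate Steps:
B = -5 (B = -1 - 4 = -5)
T(z, L) = 1 (T(z, L) = √1 = 1)
j = -100 (j = (4*5)*(-5) = 20*(-5) = -100)
j*(-12) + 92*T(B, 4*6) = -100*(-12) + 92*1 = 1200 + 92 = 1292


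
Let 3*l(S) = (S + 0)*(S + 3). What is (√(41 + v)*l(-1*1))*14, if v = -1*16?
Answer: -140/3 ≈ -46.667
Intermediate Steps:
v = -16
l(S) = S*(3 + S)/3 (l(S) = ((S + 0)*(S + 3))/3 = (S*(3 + S))/3 = S*(3 + S)/3)
(√(41 + v)*l(-1*1))*14 = (√(41 - 16)*((-1*1)*(3 - 1*1)/3))*14 = (√25*((⅓)*(-1)*(3 - 1)))*14 = (5*((⅓)*(-1)*2))*14 = (5*(-⅔))*14 = -10/3*14 = -140/3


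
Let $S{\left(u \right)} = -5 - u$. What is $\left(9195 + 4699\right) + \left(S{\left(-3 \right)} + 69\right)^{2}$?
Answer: $18383$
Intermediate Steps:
$\left(9195 + 4699\right) + \left(S{\left(-3 \right)} + 69\right)^{2} = \left(9195 + 4699\right) + \left(\left(-5 - -3\right) + 69\right)^{2} = 13894 + \left(\left(-5 + 3\right) + 69\right)^{2} = 13894 + \left(-2 + 69\right)^{2} = 13894 + 67^{2} = 13894 + 4489 = 18383$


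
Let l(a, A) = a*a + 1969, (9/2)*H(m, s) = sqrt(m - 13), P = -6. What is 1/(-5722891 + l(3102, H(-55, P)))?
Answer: 1/3901482 ≈ 2.5631e-7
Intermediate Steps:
H(m, s) = 2*sqrt(-13 + m)/9 (H(m, s) = 2*sqrt(m - 13)/9 = 2*sqrt(-13 + m)/9)
l(a, A) = 1969 + a**2 (l(a, A) = a**2 + 1969 = 1969 + a**2)
1/(-5722891 + l(3102, H(-55, P))) = 1/(-5722891 + (1969 + 3102**2)) = 1/(-5722891 + (1969 + 9622404)) = 1/(-5722891 + 9624373) = 1/3901482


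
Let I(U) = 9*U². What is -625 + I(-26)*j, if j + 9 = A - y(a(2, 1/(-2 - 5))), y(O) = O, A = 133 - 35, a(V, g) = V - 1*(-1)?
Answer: 522599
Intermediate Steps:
a(V, g) = 1 + V (a(V, g) = V + 1 = 1 + V)
A = 98
j = 86 (j = -9 + (98 - (1 + 2)) = -9 + (98 - 1*3) = -9 + (98 - 3) = -9 + 95 = 86)
-625 + I(-26)*j = -625 + (9*(-26)²)*86 = -625 + (9*676)*86 = -625 + 6084*86 = -625 + 523224 = 522599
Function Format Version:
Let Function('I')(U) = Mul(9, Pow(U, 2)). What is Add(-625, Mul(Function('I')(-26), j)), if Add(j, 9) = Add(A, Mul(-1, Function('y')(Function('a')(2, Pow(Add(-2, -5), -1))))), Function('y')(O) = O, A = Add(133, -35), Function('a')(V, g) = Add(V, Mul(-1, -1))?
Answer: 522599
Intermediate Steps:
Function('a')(V, g) = Add(1, V) (Function('a')(V, g) = Add(V, 1) = Add(1, V))
A = 98
j = 86 (j = Add(-9, Add(98, Mul(-1, Add(1, 2)))) = Add(-9, Add(98, Mul(-1, 3))) = Add(-9, Add(98, -3)) = Add(-9, 95) = 86)
Add(-625, Mul(Function('I')(-26), j)) = Add(-625, Mul(Mul(9, Pow(-26, 2)), 86)) = Add(-625, Mul(Mul(9, 676), 86)) = Add(-625, Mul(6084, 86)) = Add(-625, 523224) = 522599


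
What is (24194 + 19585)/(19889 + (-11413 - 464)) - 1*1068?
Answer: -8513037/8012 ≈ -1062.5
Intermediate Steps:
(24194 + 19585)/(19889 + (-11413 - 464)) - 1*1068 = 43779/(19889 - 11877) - 1068 = 43779/8012 - 1068 = -8513037/8012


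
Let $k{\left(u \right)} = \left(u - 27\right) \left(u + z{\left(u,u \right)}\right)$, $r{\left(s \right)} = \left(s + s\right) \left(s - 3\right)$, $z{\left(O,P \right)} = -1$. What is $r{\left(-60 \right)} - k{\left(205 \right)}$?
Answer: $-28752$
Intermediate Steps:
$r{\left(s \right)} = 2 s \left(-3 + s\right)$
$k{\left(u \right)} = \left(-1 + u\right) \left(-27 + u\right)$ ($k{\left(u \right)} = \left(u - 27\right) \left(u - 1\right) = \left(-27 + u\right) \left(-1 + u\right) = \left(-1 + u\right) \left(-27 + u\right)$)
$r{\left(-60 \right)} - k{\left(205 \right)} = 2 \left(-60\right) \left(-3 - 60\right) - \left(27 + 205^{2} - 5740\right) = 2 \left(-60\right) \left(-63\right) - \left(27 + 42025 - 5740\right) = 7560 - 36312 = -28752$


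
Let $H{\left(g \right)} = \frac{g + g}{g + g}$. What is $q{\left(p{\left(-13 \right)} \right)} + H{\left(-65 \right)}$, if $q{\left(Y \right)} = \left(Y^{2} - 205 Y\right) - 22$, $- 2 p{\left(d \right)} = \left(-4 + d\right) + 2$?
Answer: $- \frac{6009}{4} \approx -1502.3$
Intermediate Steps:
$H{\left(g \right)} = 1$ ($H{\left(g \right)} = \frac{2 g}{2 g} = 2 g \frac{1}{2 g} = 1$)
$p{\left(d \right)} = 1 - \frac{d}{2}$ ($p{\left(d \right)} = - \frac{\left(-4 + d\right) + 2}{2} = - \frac{-2 + d}{2} = 1 - \frac{d}{2}$)
$q{\left(Y \right)} = -22 + Y^{2} - 205 Y$
$q{\left(p{\left(-13 \right)} \right)} + H{\left(-65 \right)} = \left(-22 + \left(1 - - \frac{13}{2}\right)^{2} - 205 \left(1 - - \frac{13}{2}\right)\right) + 1 = \left(-22 + \left(1 + \frac{13}{2}\right)^{2} - 205 \left(1 + \frac{13}{2}\right)\right) + 1 = \left(-22 + \left(\frac{15}{2}\right)^{2} - \frac{3075}{2}\right) + 1 = \left(-22 + \frac{225}{4} - \frac{3075}{2}\right) + 1 = - \frac{6013}{4} + 1 = - \frac{6009}{4}$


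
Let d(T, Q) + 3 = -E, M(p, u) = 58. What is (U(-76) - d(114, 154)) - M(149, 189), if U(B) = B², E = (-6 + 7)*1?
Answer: 5722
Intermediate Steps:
E = 1 (E = 1*1 = 1)
d(T, Q) = -4 (d(T, Q) = -3 - 1*1 = -3 - 1 = -4)
(U(-76) - d(114, 154)) - M(149, 189) = ((-76)² - 1*(-4)) - 1*58 = (5776 + 4) - 58 = 5780 - 58 = 5722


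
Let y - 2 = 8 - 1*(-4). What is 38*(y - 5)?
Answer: 342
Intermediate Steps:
y = 14 (y = 2 + (8 - 1*(-4)) = 2 + (8 + 4) = 2 + 12 = 14)
38*(y - 5) = 38*(14 - 5) = 38*9 = 342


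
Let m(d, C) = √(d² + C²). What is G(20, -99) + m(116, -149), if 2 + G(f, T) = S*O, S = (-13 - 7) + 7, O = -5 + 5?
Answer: -2 + √35657 ≈ 186.83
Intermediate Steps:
O = 0
S = -13 (S = -20 + 7 = -13)
m(d, C) = √(C² + d²)
G(f, T) = -2 (G(f, T) = -2 - 13*0 = -2 + 0 = -2)
G(20, -99) + m(116, -149) = -2 + √((-149)² + 116²) = -2 + √(22201 + 13456) = -2 + √35657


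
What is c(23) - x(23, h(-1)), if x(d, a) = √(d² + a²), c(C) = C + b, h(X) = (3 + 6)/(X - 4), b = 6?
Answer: 29 - √13306/5 ≈ 5.9297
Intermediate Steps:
h(X) = 9/(-4 + X)
c(C) = 6 + C (c(C) = C + 6 = 6 + C)
x(d, a) = √(a² + d²)
c(23) - x(23, h(-1)) = (6 + 23) - √((9/(-4 - 1))² + 23²) = 29 - √((9/(-5))² + 529) = 29 - √((9*(-⅕))² + 529) = 29 - √((-9/5)² + 529) = 29 - √(81/25 + 529) = 29 - √(13306/25) = 29 - √13306/5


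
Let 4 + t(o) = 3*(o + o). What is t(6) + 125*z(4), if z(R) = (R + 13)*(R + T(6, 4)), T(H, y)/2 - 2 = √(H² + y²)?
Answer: 17032 + 8500*√13 ≈ 47679.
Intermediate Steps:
t(o) = -4 + 6*o (t(o) = -4 + 3*(o + o) = -4 + 3*(2*o) = -4 + 6*o)
T(H, y) = 4 + 2*√(H² + y²)
z(R) = (13 + R)*(4 + R + 4*√13) (z(R) = (R + 13)*(R + (4 + 2*√(6² + 4²))) = (13 + R)*(R + (4 + 2*√(36 + 16))) = (13 + R)*(R + (4 + 2*√52)) = (13 + R)*(R + (4 + 2*(2*√13))) = (13 + R)*(R + (4 + 4*√13)) = (13 + R)*(4 + R + 4*√13))
t(6) + 125*z(4) = (-4 + 6*6) + 125*(52 + 4² + 17*4 + 52*√13 + 4*4*√13) = (-4 + 36) + 125*(52 + 16 + 68 + 52*√13 + 16*√13) = 32 + 125*(136 + 68*√13) = 32 + (17000 + 8500*√13) = 17032 + 8500*√13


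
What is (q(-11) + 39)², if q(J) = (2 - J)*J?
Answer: 10816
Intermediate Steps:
q(J) = J*(2 - J)
(q(-11) + 39)² = (-11*(2 - 1*(-11)) + 39)² = (-11*(2 + 11) + 39)² = (-11*13 + 39)² = (-143 + 39)² = (-104)² = 10816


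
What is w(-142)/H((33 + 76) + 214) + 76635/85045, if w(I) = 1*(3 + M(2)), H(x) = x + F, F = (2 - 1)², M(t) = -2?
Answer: 4982957/5510916 ≈ 0.90420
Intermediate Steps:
F = 1 (F = 1² = 1)
H(x) = 1 + x (H(x) = x + 1 = 1 + x)
w(I) = 1 (w(I) = 1*(3 - 2) = 1*1 = 1)
w(-142)/H((33 + 76) + 214) + 76635/85045 = 1/(1 + ((33 + 76) + 214)) + 76635/85045 = 1/(1 + (109 + 214)) + 76635*(1/85045) = 1/(1 + 323) + 15327/17009 = 1/324 + 15327/17009 = 4982957/5510916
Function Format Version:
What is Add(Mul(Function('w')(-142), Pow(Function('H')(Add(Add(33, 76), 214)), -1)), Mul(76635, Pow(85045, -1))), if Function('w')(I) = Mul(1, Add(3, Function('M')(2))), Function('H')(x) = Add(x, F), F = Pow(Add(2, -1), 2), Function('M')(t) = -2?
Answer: Rational(4982957, 5510916) ≈ 0.90420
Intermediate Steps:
F = 1 (F = Pow(1, 2) = 1)
Function('H')(x) = Add(1, x) (Function('H')(x) = Add(x, 1) = Add(1, x))
Function('w')(I) = 1 (Function('w')(I) = Mul(1, Add(3, -2)) = Mul(1, 1) = 1)
Add(Mul(Function('w')(-142), Pow(Function('H')(Add(Add(33, 76), 214)), -1)), Mul(76635, Pow(85045, -1))) = Add(Mul(1, Pow(Add(1, Add(Add(33, 76), 214)), -1)), Mul(76635, Pow(85045, -1))) = Add(Mul(1, Pow(Add(1, Add(109, 214)), -1)), Mul(76635, Rational(1, 85045))) = Add(Mul(1, Pow(Add(1, 323), -1)), Rational(15327, 17009)) = Add(Mul(1, Pow(324, -1)), Rational(15327, 17009)) = Add(Mul(1, Rational(1, 324)), Rational(15327, 17009)) = Add(Rational(1, 324), Rational(15327, 17009)) = Rational(4982957, 5510916)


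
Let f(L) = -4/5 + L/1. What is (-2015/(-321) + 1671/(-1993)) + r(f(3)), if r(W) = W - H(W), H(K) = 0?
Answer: 24434803/3198765 ≈ 7.6388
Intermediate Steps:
f(L) = -4/5 + L (f(L) = -4*1/5 + L*1 = -4/5 + L)
r(W) = W (r(W) = W - 1*0 = W + 0 = W)
(-2015/(-321) + 1671/(-1993)) + r(f(3)) = (-2015/(-321) + 1671/(-1993)) + (-4/5 + 3) = (-2015*(-1/321) + 1671*(-1/1993)) + 11/5 = (2015/321 - 1671/1993) + 11/5 = 3479504/639753 + 11/5 = 24434803/3198765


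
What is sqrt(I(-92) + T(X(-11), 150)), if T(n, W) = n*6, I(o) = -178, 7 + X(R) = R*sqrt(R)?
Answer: sqrt(-220 - 66*I*sqrt(11)) ≈ 6.7212 - 16.284*I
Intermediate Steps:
X(R) = -7 + R**(3/2) (X(R) = -7 + R*sqrt(R) = -7 + R**(3/2))
T(n, W) = 6*n
sqrt(I(-92) + T(X(-11), 150)) = sqrt(-178 + 6*(-7 + (-11)**(3/2))) = sqrt(-178 + 6*(-7 - 11*I*sqrt(11))) = sqrt(-178 + (-42 - 66*I*sqrt(11))) = sqrt(-220 - 66*I*sqrt(11))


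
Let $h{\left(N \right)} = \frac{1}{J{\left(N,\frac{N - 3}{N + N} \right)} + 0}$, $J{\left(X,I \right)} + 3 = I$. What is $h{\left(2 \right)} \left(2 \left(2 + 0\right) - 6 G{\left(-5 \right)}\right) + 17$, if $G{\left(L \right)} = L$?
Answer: $\frac{85}{13} \approx 6.5385$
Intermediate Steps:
$J{\left(X,I \right)} = -3 + I$
$h{\left(N \right)} = \frac{1}{-3 + \frac{-3 + N}{2 N}}$ ($h{\left(N \right)} = \frac{1}{\left(-3 + \frac{N - 3}{N + N}\right) + 0} = \frac{1}{\left(-3 + \frac{-3 + N}{2 N}\right) + 0} = \frac{1}{-3 + \frac{-3 + N}{2 N}}$)
$h{\left(2 \right)} \left(2 \left(2 + 0\right) - 6 G{\left(-5 \right)}\right) + 17 = \left(-2\right) 2 \frac{1}{3 + 5 \cdot 2} \left(2 \left(2 + 0\right) - -30\right) + 17 = \left(-2\right) 2 \frac{1}{3 + 10} \left(2 \cdot 2 + 30\right) + 17 = \left(-2\right) 2 \cdot \frac{1}{13} \left(4 + 30\right) + 17 = \left(-2\right) 2 \cdot \frac{1}{13} \cdot 34 + 17 = \left(- \frac{4}{13}\right) 34 + 17 = - \frac{136}{13} + 17 = \frac{85}{13}$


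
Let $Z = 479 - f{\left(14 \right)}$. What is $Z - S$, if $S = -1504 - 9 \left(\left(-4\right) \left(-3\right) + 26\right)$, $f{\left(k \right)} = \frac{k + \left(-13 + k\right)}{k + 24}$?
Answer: $\frac{88335}{38} \approx 2324.6$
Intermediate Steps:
$f{\left(k \right)} = \frac{-13 + 2 k}{24 + k}$
$Z = \frac{18187}{38}$ ($Z = 479 - \frac{-13 + 2 \cdot 14}{24 + 14} = 479 - \frac{-13 + 28}{38} = 479 - \frac{1}{38} \cdot 15 = 479 - \frac{15}{38} = \frac{18187}{38} \approx 478.61$)
$S = -1846$ ($S = -1504 - 9 \left(12 + 26\right) = -1504 - 342 = -1846$)
$Z - S = \frac{18187}{38} - -1846 = \frac{18187}{38} + 1846 = \frac{88335}{38}$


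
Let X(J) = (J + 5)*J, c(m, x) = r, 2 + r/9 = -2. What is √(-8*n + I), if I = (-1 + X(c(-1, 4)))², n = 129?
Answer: √1242193 ≈ 1114.5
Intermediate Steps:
r = -36 (r = -18 + 9*(-2) = -18 - 18 = -36)
c(m, x) = -36
X(J) = J*(5 + J) (X(J) = (5 + J)*J = J*(5 + J))
I = 1243225 (I = (-1 - 36*(5 - 36))² = (-1 - 36*(-31))² = (-1 + 1116)² = 1115² = 1243225)
√(-8*n + I) = √(-8*129 + 1243225) = √(-1032 + 1243225) = √1242193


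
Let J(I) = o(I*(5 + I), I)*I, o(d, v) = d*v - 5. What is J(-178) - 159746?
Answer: 975518240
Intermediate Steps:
o(d, v) = -5 + d*v
J(I) = I*(-5 + I**2*(5 + I)) (J(I) = (-5 + (I*(5 + I))*I)*I = (-5 + I**2*(5 + I))*I = I*(-5 + I**2*(5 + I)))
J(-178) - 159746 = -178*(-5 + (-178)**2*(5 - 178)) - 159746 = -178*(-5 + 31684*(-173)) - 159746 = -178*(-5 - 5481332) - 159746 = -178*(-5481337) - 159746 = 975677986 - 159746 = 975518240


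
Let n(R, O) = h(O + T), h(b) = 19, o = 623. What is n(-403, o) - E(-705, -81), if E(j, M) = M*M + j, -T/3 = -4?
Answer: -5837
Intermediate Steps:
T = 12 (T = -3*(-4) = 12)
n(R, O) = 19
E(j, M) = j + M² (E(j, M) = M² + j = j + M²)
n(-403, o) - E(-705, -81) = 19 - (-705 + (-81)²) = 19 - (-705 + 6561) = 19 - 1*5856 = 19 - 5856 = -5837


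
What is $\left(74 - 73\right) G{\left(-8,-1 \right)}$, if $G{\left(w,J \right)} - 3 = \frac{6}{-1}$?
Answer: $-3$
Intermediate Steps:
$G{\left(w,J \right)} = -3$ ($G{\left(w,J \right)} = 3 + \frac{6}{-1} = 3 + 6 \left(-1\right) = 3 - 6 = -3$)
$\left(74 - 73\right) G{\left(-8,-1 \right)} = \left(74 - 73\right) \left(-3\right) = 1 \left(-3\right) = -3$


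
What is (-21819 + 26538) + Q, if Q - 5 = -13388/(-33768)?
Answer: 39883355/8442 ≈ 4724.4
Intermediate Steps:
Q = 45557/8442 (Q = 5 - 13388/(-33768) = 5 - 13388*(-1/33768) = 5 + 3347/8442 = 45557/8442 ≈ 5.3965)
(-21819 + 26538) + Q = (-21819 + 26538) + 45557/8442 = 4719 + 45557/8442 = 39883355/8442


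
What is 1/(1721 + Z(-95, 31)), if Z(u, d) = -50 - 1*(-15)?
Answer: 1/1686 ≈ 0.00059312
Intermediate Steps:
Z(u, d) = -35 (Z(u, d) = -50 + 15 = -35)
1/(1721 + Z(-95, 31)) = 1/(1721 - 35) = 1/1686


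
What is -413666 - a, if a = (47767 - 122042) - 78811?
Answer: -260580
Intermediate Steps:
a = -153086 (a = -74275 - 78811 = -153086)
-413666 - a = -413666 - 1*(-153086) = -413666 + 153086 = -260580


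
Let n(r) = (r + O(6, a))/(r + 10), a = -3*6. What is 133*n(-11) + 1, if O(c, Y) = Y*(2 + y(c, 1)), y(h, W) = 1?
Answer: 8646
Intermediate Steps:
a = -18
O(c, Y) = 3*Y (O(c, Y) = Y*(2 + 1) = Y*3 = 3*Y)
n(r) = (-54 + r)/(10 + r) (n(r) = (r + 3*(-18))/(r + 10) = (r - 54)/(10 + r) = (-54 + r)/(10 + r))
133*n(-11) + 1 = 133*((-54 - 11)/(10 - 11)) + 1 = 133*(-65/(-1)) + 1 = 133*(-1*(-65)) + 1 = 133*65 + 1 = 8645 + 1 = 8646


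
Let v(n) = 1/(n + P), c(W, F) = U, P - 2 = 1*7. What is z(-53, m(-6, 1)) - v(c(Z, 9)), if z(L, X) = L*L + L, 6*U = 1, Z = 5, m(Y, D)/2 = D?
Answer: 151574/55 ≈ 2755.9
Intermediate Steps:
P = 9 (P = 2 + 1*7 = 2 + 7 = 9)
m(Y, D) = 2*D
U = ⅙ (U = (⅙)*1 = ⅙ ≈ 0.16667)
c(W, F) = ⅙
v(n) = 1/(9 + n) (v(n) = 1/(n + 9) = 1/(9 + n))
z(L, X) = L + L² (z(L, X) = L² + L = L + L²)
z(-53, m(-6, 1)) - v(c(Z, 9)) = -53*(1 - 53) - 1/(9 + ⅙) = -53*(-52) - 1/55/6 = 2756 - 1*6/55 = 2756 - 6/55 = 151574/55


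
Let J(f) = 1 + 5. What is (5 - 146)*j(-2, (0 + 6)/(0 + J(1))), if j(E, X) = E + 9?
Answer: -987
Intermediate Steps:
J(f) = 6
j(E, X) = 9 + E
(5 - 146)*j(-2, (0 + 6)/(0 + J(1))) = (5 - 146)*(9 - 2) = -141*7 = -987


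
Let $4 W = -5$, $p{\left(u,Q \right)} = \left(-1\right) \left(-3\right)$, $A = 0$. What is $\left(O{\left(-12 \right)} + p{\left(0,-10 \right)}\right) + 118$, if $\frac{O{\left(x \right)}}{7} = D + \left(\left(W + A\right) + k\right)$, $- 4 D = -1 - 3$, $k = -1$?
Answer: $\frac{449}{4} \approx 112.25$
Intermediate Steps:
$p{\left(u,Q \right)} = 3$
$W = - \frac{5}{4}$ ($W = \frac{1}{4} \left(-5\right) = - \frac{5}{4} \approx -1.25$)
$D = 1$ ($D = - \frac{-1 - 3}{4} = \left(- \frac{1}{4}\right) \left(-4\right) = 1$)
$O{\left(x \right)} = - \frac{35}{4}$ ($O{\left(x \right)} = 7 \left(1 + \left(\left(- \frac{5}{4} + 0\right) - 1\right)\right) = 7 \left(1 - \frac{9}{4}\right) = 7 \left(- \frac{5}{4}\right) = - \frac{35}{4}$)
$\left(O{\left(-12 \right)} + p{\left(0,-10 \right)}\right) + 118 = \left(- \frac{35}{4} + 3\right) + 118 = - \frac{23}{4} + 118 = \frac{449}{4}$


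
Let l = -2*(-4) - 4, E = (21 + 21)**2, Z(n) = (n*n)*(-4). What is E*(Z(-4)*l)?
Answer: -451584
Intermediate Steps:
Z(n) = -4*n**2 (Z(n) = n**2*(-4) = -4*n**2)
E = 1764 (E = 42**2 = 1764)
l = 4 (l = 8 - 4 = 4)
E*(Z(-4)*l) = 1764*(-4*(-4)**2*4) = 1764*(-4*16*4) = 1764*(-64*4) = 1764*(-256) = -451584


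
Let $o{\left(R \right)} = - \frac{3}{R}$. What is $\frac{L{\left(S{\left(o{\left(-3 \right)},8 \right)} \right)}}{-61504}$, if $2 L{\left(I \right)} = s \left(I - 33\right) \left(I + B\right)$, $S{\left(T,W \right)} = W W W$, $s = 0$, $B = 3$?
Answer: $0$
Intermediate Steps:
$S{\left(T,W \right)} = W^{3}$ ($S{\left(T,W \right)} = W^{2} W = W^{3}$)
$L{\left(I \right)} = 0$ ($L{\left(I \right)} = \frac{0 \left(I - 33\right) \left(I + 3\right)}{2} = \frac{0 \left(-33 + I\right) \left(3 + I\right)}{2} = \frac{1}{2} \cdot 0 = 0$)
$\frac{L{\left(S{\left(o{\left(-3 \right)},8 \right)} \right)}}{-61504} = \frac{0}{-61504} = 0 \left(- \frac{1}{61504}\right) = 0$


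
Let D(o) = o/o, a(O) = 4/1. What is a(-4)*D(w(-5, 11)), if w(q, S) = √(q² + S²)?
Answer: 4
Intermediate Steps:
a(O) = 4 (a(O) = 4*1 = 4)
w(q, S) = √(S² + q²)
D(o) = 1
a(-4)*D(w(-5, 11)) = 4*1 = 4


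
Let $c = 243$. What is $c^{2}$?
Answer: $59049$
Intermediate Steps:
$c^{2} = 243^{2} = 59049$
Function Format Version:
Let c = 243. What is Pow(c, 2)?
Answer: 59049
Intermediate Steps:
Pow(c, 2) = Pow(243, 2) = 59049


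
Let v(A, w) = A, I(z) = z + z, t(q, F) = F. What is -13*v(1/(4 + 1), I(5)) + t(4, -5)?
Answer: -38/5 ≈ -7.6000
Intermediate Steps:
I(z) = 2*z
-13*v(1/(4 + 1), I(5)) + t(4, -5) = -13/(4 + 1) - 5 = -13/5 - 5 = -38/5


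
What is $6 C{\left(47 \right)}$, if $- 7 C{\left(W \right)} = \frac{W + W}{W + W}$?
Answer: $- \frac{6}{7} \approx -0.85714$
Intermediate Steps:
$C{\left(W \right)} = - \frac{1}{7}$ ($C{\left(W \right)} = - \frac{\left(W + W\right) \frac{1}{W + W}}{7} = - \frac{2 W \frac{1}{2 W}}{7} = \left(- \frac{1}{7}\right) 1 = - \frac{1}{7}$)
$6 C{\left(47 \right)} = 6 \left(- \frac{1}{7}\right) = - \frac{6}{7}$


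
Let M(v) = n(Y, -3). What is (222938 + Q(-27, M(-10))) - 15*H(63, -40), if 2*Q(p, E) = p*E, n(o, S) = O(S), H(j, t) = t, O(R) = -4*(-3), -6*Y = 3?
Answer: 223376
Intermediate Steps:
Y = -½ (Y = -⅙*3 = -½ ≈ -0.50000)
O(R) = 12
n(o, S) = 12
M(v) = 12
Q(p, E) = E*p/2 (Q(p, E) = (p*E)/2 = (E*p)/2 = E*p/2)
(222938 + Q(-27, M(-10))) - 15*H(63, -40) = (222938 + (½)*12*(-27)) - 15*(-40) = (222938 - 162) + 600 = 222776 + 600 = 223376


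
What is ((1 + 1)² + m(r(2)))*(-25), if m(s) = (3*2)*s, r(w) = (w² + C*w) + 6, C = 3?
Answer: -2500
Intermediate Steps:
r(w) = 6 + w² + 3*w (r(w) = (w² + 3*w) + 6 = 6 + w² + 3*w)
m(s) = 6*s
((1 + 1)² + m(r(2)))*(-25) = ((1 + 1)² + 6*(6 + 2² + 3*2))*(-25) = (2² + 6*(6 + 4 + 6))*(-25) = (4 + 6*16)*(-25) = (4 + 96)*(-25) = 100*(-25) = -2500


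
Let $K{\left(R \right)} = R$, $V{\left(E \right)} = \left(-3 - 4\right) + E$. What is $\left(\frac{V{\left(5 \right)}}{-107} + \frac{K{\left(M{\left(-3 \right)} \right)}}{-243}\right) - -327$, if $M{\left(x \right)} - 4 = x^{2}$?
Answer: $\frac{8501422}{26001} \approx 326.97$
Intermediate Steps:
$M{\left(x \right)} = 4 + x^{2}$
$V{\left(E \right)} = -7 + E$
$\left(\frac{V{\left(5 \right)}}{-107} + \frac{K{\left(M{\left(-3 \right)} \right)}}{-243}\right) - -327 = \left(\frac{-7 + 5}{-107} + \frac{4 + \left(-3\right)^{2}}{-243}\right) - -327 = \left(\left(-2\right) \left(- \frac{1}{107}\right) + \left(4 + 9\right) \left(- \frac{1}{243}\right)\right) + 327 = \left(\frac{2}{107} + 13 \left(- \frac{1}{243}\right)\right) + 327 = \left(\frac{2}{107} - \frac{13}{243}\right) + 327 = - \frac{905}{26001} + 327 = \frac{8501422}{26001}$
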